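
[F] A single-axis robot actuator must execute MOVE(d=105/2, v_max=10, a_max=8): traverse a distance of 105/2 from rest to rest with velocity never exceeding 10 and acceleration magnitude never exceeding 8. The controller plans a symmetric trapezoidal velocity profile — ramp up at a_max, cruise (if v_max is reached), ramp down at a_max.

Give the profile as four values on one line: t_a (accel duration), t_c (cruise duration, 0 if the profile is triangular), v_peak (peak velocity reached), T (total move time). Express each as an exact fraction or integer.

(v_max)²/a_max = 10²/8 = 25/2
105/2 ≥ 25/2 ⇒ cruise phase
t_a = 10/8 = 5/4; v_peak = 10
d_cruise = 105/2 − 25/2 = 40; t_c = 40/10 = 4
T = 2·5/4 + 4 = 13/2

t_a=5/4 t_c=4 v_peak=10 T=13/2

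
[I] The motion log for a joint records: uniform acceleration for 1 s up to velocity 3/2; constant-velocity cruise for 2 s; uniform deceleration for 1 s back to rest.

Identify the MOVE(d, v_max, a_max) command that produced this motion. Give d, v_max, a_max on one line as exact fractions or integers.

a_max = (3/2)/1 = 3/2
d_a = ½·3/2·1 = 3/4; d_c = 3/2·2 = 3
d = 2·3/4 + 3 = 9/2
t_c = 2 > 0 → v_max = v_peak = 3/2

d=9/2 v_max=3/2 a_max=3/2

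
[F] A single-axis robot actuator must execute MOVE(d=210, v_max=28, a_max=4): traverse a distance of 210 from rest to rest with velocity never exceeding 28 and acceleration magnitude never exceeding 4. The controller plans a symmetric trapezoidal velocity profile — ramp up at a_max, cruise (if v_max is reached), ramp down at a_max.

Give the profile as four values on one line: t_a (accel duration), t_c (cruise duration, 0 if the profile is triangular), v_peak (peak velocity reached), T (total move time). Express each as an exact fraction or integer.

t_a=7 t_c=1/2 v_peak=28 T=29/2

(v_max)²/a_max = 28²/4 = 196
210 ≥ 196 → trapezoidal
t_a = 28/4 = 7; v_peak = 28
d_cruise = 210 − 196 = 14; t_c = 14/28 = 1/2
T = 2·7 + 1/2 = 29/2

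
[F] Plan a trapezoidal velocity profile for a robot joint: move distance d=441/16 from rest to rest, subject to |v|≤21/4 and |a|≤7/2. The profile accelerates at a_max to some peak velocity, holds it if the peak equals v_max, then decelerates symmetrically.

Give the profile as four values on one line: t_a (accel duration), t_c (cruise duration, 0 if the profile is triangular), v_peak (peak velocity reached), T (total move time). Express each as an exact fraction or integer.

vₘ²/aₘ = (21/4)²/(7/2) = 63/8
441/16 ≥ 63/8 ⇒ cruise phase
t_a = (21/4)/(7/2) = 3/2; v_peak = 21/4
d_cruise = 441/16 − 63/8 = 315/16; t_c = (315/16)/(21/4) = 15/4
T = 2·3/2 + 15/4 = 27/4

t_a=3/2 t_c=15/4 v_peak=21/4 T=27/4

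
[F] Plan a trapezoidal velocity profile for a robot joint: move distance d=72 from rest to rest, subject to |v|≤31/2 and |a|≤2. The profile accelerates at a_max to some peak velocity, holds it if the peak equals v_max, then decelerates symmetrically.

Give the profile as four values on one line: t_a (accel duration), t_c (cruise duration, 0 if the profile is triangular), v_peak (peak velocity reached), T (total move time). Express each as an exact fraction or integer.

t_a=6 t_c=0 v_peak=12 T=12

(v_max)²/a_max = (31/2)²/2 = 961/8
72 < 961/8 ⇒ no cruise
v_peak = √(72·2) = √144 = 12
t_a = 12/2 = 6; t_c = 0
T = 2·6 = 12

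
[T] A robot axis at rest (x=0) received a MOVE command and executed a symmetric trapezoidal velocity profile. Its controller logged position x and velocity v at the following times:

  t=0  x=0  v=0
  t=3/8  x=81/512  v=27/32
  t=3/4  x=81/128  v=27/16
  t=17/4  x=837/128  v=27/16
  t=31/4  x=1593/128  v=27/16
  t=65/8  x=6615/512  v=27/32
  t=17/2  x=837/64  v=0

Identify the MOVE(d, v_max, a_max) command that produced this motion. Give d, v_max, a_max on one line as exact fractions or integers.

final state: t=17/2, x=837/64, v=0 → d = 837/64
a_max = (27/32−0)/(3/8−0) = 9/4
max v = 27/16 over t∈[3/4,31/4] → v_max = 27/16
check: 27/16·(3/4+7) = 837/64 ✓

d=837/64 v_max=27/16 a_max=9/4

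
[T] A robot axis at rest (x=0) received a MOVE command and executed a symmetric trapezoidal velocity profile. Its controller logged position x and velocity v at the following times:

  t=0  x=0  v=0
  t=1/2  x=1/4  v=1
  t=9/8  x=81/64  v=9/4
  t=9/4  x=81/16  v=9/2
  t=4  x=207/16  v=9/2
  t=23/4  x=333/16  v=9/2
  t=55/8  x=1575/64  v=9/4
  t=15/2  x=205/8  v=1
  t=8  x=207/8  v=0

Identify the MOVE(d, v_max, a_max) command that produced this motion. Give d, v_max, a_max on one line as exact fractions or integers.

final state: t=8, x=207/8, v=0 → d = 207/8
a_max = (1−0)/(1/2−0) = 2
max v = 9/2 over t∈[9/4,23/4] → v_max = 9/2
check: 9/2·(9/4+7/2) = 207/8 ✓

d=207/8 v_max=9/2 a_max=2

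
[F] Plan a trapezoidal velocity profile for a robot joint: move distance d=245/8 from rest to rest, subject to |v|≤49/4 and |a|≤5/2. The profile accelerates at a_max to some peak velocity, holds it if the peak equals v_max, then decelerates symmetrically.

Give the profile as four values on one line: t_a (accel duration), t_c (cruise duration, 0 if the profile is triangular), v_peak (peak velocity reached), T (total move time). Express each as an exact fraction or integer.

vₘ²/aₘ = (49/4)²/(5/2) = 2401/40
245/8 < 2401/40 → triangular
v_peak = √(245/8·5/2) = √(1225/16) = 35/4
t_a = (35/4)/(5/2) = 7/2; t_c = 0
T = 2·7/2 = 7

t_a=7/2 t_c=0 v_peak=35/4 T=7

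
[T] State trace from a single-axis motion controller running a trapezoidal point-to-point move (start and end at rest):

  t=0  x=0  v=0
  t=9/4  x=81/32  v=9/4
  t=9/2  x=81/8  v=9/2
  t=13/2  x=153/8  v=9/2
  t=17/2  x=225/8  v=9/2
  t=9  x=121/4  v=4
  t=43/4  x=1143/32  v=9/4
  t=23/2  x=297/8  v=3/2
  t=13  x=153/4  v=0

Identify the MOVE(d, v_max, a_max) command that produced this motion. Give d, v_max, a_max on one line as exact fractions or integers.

d=153/4 v_max=9/2 a_max=1

final state: t=13, x=153/4, v=0 → d = 153/4
a_max = (9/4−0)/(9/4−0) = 1
max v = 9/2 over t∈[9/2,17/2] → v_max = 9/2
check: 9/2·(9/2+4) = 153/4 ✓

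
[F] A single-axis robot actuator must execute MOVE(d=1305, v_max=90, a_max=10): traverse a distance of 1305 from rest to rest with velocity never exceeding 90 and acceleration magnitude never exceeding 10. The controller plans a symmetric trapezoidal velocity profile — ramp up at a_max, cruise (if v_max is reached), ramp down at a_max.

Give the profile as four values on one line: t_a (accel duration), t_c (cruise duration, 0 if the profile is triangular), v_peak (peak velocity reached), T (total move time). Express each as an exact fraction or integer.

v_max²/a_max = 90²/10 = 810
1305 ≥ 810 ⇒ cruise phase
t_a = 90/10 = 9; v_peak = 90
d_cruise = 1305 − 810 = 495; t_c = 495/90 = 11/2
T = 2·9 + 11/2 = 47/2

t_a=9 t_c=11/2 v_peak=90 T=47/2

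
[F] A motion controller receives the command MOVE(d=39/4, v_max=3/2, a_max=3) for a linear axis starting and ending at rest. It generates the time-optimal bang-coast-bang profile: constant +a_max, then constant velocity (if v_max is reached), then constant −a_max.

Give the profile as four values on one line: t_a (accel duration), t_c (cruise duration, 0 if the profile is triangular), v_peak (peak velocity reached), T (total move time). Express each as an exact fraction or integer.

(v_max)²/a_max = (3/2)²/3 = 3/4
39/4 ≥ 3/4 so v_max reached
t_a = (3/2)/3 = 1/2; v_peak = 3/2
d_cruise = 39/4 − 3/4 = 9; t_c = 9/(3/2) = 6
T = 2·1/2 + 6 = 7

t_a=1/2 t_c=6 v_peak=3/2 T=7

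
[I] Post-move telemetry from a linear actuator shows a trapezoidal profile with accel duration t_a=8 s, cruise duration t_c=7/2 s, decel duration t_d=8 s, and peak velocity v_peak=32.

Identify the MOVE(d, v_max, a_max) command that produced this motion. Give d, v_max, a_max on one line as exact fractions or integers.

a_max = 32/8 = 4
d_a = ½·32·8 = 128; d_c = 32·7/2 = 112
d = 2·128 + 112 = 368
t_c = 7/2 > 0 so v_max = 32

d=368 v_max=32 a_max=4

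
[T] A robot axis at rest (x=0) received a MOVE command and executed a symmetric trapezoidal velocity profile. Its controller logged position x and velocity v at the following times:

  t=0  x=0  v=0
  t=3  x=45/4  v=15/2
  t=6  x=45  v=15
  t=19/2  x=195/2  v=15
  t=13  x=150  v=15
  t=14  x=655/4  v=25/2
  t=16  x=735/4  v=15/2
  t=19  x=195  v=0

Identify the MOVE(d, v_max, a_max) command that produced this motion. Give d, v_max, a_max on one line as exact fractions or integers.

d=195 v_max=15 a_max=5/2

final state: t=19, x=195, v=0 → d = 195
a_max = (15/2−0)/(3−0) = 5/2
max v = 15 over t∈[6,13] → v_max = 15
check: 15·(6+7) = 195 ✓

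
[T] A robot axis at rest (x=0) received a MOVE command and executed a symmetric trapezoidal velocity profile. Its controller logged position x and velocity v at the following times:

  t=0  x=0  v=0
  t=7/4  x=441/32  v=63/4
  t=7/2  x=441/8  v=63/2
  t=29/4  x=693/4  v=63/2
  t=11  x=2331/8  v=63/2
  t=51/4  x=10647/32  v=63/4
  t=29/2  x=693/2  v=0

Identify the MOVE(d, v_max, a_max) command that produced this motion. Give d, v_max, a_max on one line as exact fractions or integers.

final state: t=29/2, x=693/2, v=0 → d = 693/2
a_max = (63/4−0)/(7/4−0) = 9
max v = 63/2 over t∈[7/2,11] → v_max = 63/2
check: 63/2·(7/2+15/2) = 693/2 ✓

d=693/2 v_max=63/2 a_max=9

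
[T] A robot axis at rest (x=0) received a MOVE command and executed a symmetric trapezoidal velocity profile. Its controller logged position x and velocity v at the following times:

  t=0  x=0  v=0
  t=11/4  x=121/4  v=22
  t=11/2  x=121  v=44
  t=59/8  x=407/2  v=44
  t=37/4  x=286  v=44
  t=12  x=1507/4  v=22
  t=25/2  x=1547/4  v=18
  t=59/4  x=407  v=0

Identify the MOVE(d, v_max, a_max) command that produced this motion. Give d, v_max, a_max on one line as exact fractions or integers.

final state: t=59/4, x=407, v=0 → d = 407
a_max = (22−0)/(11/4−0) = 8
max v = 44 over t∈[11/2,37/4] → v_max = 44
check: 44·(11/2+15/4) = 407 ✓

d=407 v_max=44 a_max=8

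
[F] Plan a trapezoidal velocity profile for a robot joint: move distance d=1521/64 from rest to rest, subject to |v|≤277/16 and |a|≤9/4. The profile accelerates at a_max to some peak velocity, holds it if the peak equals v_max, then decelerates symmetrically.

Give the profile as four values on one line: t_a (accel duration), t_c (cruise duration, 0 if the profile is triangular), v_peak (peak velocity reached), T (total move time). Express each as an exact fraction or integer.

v_max²/a_max = (277/16)²/(9/4) = 76729/576
1521/64 < 76729/576 so t_c = 0
v_peak = √(1521/64·9/4) = √(13689/256) = 117/16
t_a = (117/16)/(9/4) = 13/4; t_c = 0
T = 2·13/4 = 13/2

t_a=13/4 t_c=0 v_peak=117/16 T=13/2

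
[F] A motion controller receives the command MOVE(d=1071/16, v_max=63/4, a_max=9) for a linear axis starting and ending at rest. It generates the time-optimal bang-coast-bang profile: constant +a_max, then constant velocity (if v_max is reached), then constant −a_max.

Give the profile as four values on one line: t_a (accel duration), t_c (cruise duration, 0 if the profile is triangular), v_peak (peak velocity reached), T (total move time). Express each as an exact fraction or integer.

vₘ²/aₘ = (63/4)²/9 = 441/16
1071/16 ≥ 441/16 → trapezoidal
t_a = (63/4)/9 = 7/4; v_peak = 63/4
d_cruise = 1071/16 − 441/16 = 315/8; t_c = (315/8)/(63/4) = 5/2
T = 2·7/4 + 5/2 = 6

t_a=7/4 t_c=5/2 v_peak=63/4 T=6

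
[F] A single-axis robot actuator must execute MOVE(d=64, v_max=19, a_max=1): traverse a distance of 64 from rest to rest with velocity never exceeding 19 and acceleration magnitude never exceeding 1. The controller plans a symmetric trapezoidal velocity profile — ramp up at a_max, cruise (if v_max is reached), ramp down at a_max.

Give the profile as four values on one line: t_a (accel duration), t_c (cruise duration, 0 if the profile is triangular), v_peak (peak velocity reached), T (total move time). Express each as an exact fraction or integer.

t_a=8 t_c=0 v_peak=8 T=16

vₘ²/aₘ = 19²/1 = 361
64 < 361 → triangular
v_peak = √(64·1) = √64 = 8
t_a = 8/1 = 8; t_c = 0
T = 2·8 = 16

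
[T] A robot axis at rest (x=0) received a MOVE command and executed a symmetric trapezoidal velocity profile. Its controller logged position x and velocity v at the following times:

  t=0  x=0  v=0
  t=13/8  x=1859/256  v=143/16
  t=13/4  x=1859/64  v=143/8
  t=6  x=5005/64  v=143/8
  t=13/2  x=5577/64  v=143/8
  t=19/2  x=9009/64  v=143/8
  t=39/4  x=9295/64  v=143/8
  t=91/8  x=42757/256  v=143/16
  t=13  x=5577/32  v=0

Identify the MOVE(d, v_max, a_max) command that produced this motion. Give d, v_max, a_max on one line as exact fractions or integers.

final state: t=13, x=5577/32, v=0 → d = 5577/32
a_max = (143/16−0)/(13/8−0) = 11/2
max v = 143/8 over t∈[13/4,39/4] → v_max = 143/8
check: 143/8·(13/4+13/2) = 5577/32 ✓

d=5577/32 v_max=143/8 a_max=11/2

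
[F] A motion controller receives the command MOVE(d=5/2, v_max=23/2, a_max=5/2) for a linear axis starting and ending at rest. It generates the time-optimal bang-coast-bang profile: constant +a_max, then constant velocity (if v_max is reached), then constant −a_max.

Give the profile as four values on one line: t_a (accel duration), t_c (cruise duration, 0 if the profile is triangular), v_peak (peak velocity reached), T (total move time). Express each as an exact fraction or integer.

t_a=1 t_c=0 v_peak=5/2 T=2

(v_max)²/a_max = (23/2)²/(5/2) = 529/10
5/2 < 529/10 so t_c = 0
v_peak = √(5/2·5/2) = √(25/4) = 5/2
t_a = (5/2)/(5/2) = 1; t_c = 0
T = 2·1 = 2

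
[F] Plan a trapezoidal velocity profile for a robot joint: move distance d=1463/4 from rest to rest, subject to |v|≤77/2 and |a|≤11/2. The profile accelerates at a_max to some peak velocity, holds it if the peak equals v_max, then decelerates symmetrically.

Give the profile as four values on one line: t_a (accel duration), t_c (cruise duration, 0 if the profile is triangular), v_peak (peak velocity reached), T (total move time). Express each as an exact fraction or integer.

vₘ²/aₘ = (77/2)²/(11/2) = 539/2
1463/4 ≥ 539/2 ⇒ cruise phase
t_a = (77/2)/(11/2) = 7; v_peak = 77/2
d_cruise = 1463/4 − 539/2 = 385/4; t_c = (385/4)/(77/2) = 5/2
T = 2·7 + 5/2 = 33/2

t_a=7 t_c=5/2 v_peak=77/2 T=33/2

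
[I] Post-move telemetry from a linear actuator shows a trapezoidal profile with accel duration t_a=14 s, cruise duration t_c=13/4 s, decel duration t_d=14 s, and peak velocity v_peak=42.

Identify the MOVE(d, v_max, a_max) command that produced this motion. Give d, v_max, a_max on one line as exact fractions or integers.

d=1449/2 v_max=42 a_max=3

a_max = 42/14 = 3
d_a = ½·42·14 = 294; d_c = 42·13/4 = 273/2
d = 2·294 + 273/2 = 1449/2
t_c = 13/4 > 0 → v_max = v_peak = 42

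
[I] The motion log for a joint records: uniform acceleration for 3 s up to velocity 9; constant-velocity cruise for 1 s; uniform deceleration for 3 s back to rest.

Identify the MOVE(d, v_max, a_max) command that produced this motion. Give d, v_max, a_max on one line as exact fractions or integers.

d=36 v_max=9 a_max=3

a_max = 9/3 = 3
d_a = ½·9·3 = 27/2; d_c = 9·1 = 9
d = 2·27/2 + 9 = 36
t_c = 1 > 0 → v_max = v_peak = 9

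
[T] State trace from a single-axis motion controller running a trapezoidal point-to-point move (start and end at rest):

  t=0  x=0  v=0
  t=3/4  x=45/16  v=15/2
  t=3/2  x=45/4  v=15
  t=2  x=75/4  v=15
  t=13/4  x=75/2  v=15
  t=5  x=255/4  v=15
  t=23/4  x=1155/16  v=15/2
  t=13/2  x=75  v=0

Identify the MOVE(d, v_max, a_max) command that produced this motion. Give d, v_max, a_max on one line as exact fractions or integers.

final state: t=13/2, x=75, v=0 → d = 75
a_max = (15/2−0)/(3/4−0) = 10
max v = 15 over t∈[3/2,5] → v_max = 15
check: 15·(3/2+7/2) = 75 ✓

d=75 v_max=15 a_max=10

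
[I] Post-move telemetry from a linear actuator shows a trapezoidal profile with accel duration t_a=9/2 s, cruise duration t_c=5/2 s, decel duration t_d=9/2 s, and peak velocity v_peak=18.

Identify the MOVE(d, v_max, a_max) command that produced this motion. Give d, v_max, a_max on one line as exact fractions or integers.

a_max = 18/(9/2) = 4
d_a = ½·18·9/2 = 81/2; d_c = 18·5/2 = 45
d = 2·81/2 + 45 = 126
t_c = 5/2 > 0 → v_max = v_peak = 18

d=126 v_max=18 a_max=4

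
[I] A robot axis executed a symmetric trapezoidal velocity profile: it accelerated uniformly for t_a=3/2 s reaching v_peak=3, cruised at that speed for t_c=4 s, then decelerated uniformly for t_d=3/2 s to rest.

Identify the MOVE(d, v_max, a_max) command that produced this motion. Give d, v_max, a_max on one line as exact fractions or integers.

d=33/2 v_max=3 a_max=2

a_max = 3/(3/2) = 2
d_a = ½·3·3/2 = 9/4; d_c = 3·4 = 12
d = 2·9/4 + 12 = 33/2
t_c = 4 > 0 ⇒ limit active, v_max = 3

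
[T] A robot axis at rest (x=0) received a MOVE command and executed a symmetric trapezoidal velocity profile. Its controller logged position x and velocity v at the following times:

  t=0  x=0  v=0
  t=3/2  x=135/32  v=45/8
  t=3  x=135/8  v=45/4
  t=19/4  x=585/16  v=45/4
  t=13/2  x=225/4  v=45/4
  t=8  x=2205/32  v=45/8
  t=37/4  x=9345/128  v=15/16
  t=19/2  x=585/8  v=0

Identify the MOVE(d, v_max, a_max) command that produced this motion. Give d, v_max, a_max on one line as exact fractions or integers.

d=585/8 v_max=45/4 a_max=15/4

final state: t=19/2, x=585/8, v=0 → d = 585/8
a_max = (45/8−0)/(3/2−0) = 15/4
max v = 45/4 over t∈[3,13/2] → v_max = 45/4
check: 45/4·(3+7/2) = 585/8 ✓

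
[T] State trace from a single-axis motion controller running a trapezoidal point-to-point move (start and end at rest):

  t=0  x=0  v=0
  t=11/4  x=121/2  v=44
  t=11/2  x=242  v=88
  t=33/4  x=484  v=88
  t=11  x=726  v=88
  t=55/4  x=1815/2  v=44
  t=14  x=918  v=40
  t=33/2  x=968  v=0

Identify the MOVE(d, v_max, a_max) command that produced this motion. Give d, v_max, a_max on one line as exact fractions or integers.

final state: t=33/2, x=968, v=0 → d = 968
a_max = (44−0)/(11/4−0) = 16
max v = 88 over t∈[11/2,11] → v_max = 88
check: 88·(11/2+11/2) = 968 ✓

d=968 v_max=88 a_max=16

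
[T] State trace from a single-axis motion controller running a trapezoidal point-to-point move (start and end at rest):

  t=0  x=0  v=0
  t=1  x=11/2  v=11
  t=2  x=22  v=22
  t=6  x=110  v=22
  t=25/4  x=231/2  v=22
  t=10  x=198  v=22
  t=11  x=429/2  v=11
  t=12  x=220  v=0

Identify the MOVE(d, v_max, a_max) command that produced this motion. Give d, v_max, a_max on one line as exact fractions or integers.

d=220 v_max=22 a_max=11

final state: t=12, x=220, v=0 → d = 220
a_max = (11−0)/(1−0) = 11
max v = 22 over t∈[2,10] → v_max = 22
check: 22·(2+8) = 220 ✓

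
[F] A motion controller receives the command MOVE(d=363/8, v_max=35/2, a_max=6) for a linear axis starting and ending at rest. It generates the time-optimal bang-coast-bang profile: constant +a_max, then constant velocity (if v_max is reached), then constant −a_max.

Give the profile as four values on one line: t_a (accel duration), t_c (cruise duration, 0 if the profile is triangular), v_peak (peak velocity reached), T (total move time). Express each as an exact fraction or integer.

vₘ²/aₘ = (35/2)²/6 = 1225/24
363/8 < 1225/24 so t_c = 0
v_peak = √(363/8·6) = √(1089/4) = 33/2
t_a = (33/2)/6 = 11/4; t_c = 0
T = 2·11/4 = 11/2

t_a=11/4 t_c=0 v_peak=33/2 T=11/2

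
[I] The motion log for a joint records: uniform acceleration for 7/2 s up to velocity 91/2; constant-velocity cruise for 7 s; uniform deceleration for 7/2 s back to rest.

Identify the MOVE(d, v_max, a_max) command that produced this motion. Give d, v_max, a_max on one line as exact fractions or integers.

d=1911/4 v_max=91/2 a_max=13

a_max = (91/2)/(7/2) = 13
d_a = ½·91/2·7/2 = 637/8; d_c = 91/2·7 = 637/2
d = 2·637/8 + 637/2 = 1911/4
t_c = 7 > 0 so v_max = 91/2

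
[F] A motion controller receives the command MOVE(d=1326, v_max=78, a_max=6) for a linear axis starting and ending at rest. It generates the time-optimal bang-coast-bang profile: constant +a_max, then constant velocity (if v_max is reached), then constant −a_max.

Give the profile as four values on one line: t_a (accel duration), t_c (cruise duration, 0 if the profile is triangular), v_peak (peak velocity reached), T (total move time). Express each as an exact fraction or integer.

vₘ²/aₘ = 78²/6 = 1014
1326 ≥ 1014 → trapezoidal
t_a = 78/6 = 13; v_peak = 78
d_cruise = 1326 − 1014 = 312; t_c = 312/78 = 4
T = 2·13 + 4 = 30

t_a=13 t_c=4 v_peak=78 T=30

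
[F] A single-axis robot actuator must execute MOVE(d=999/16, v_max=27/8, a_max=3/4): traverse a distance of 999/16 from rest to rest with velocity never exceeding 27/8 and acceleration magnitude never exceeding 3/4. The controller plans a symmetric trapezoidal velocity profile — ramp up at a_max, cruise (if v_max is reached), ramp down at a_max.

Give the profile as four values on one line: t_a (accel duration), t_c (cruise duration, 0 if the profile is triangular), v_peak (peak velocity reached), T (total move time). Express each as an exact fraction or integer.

t_a=9/2 t_c=14 v_peak=27/8 T=23

vₘ²/aₘ = (27/8)²/(3/4) = 243/16
999/16 ≥ 243/16 so v_max reached
t_a = (27/8)/(3/4) = 9/2; v_peak = 27/8
d_cruise = 999/16 − 243/16 = 189/4; t_c = (189/4)/(27/8) = 14
T = 2·9/2 + 14 = 23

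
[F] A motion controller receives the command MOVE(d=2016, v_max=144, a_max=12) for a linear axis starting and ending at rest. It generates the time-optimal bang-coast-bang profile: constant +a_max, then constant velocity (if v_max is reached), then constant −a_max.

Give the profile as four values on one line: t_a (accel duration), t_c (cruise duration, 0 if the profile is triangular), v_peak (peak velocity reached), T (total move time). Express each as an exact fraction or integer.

t_a=12 t_c=2 v_peak=144 T=26

vₘ²/aₘ = 144²/12 = 1728
2016 ≥ 1728 ⇒ cruise phase
t_a = 144/12 = 12; v_peak = 144
d_cruise = 2016 − 1728 = 288; t_c = 288/144 = 2
T = 2·12 + 2 = 26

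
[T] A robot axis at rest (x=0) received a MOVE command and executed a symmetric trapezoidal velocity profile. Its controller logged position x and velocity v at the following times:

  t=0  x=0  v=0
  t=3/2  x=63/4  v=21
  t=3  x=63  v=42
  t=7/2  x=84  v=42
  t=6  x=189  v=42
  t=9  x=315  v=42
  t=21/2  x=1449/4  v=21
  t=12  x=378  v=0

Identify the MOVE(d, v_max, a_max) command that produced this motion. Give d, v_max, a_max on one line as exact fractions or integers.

final state: t=12, x=378, v=0 → d = 378
a_max = (21−0)/(3/2−0) = 14
max v = 42 over t∈[3,9] → v_max = 42
check: 42·(3+6) = 378 ✓

d=378 v_max=42 a_max=14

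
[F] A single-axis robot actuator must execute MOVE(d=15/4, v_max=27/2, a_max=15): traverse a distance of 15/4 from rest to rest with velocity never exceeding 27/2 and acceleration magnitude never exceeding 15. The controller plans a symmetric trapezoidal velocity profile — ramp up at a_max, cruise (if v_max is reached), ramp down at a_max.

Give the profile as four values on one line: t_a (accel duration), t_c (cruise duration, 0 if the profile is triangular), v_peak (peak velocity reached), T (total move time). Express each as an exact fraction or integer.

(v_max)²/a_max = (27/2)²/15 = 243/20
15/4 < 243/20 ⇒ no cruise
v_peak = √(15/4·15) = √(225/4) = 15/2
t_a = (15/2)/15 = 1/2; t_c = 0
T = 2·1/2 = 1

t_a=1/2 t_c=0 v_peak=15/2 T=1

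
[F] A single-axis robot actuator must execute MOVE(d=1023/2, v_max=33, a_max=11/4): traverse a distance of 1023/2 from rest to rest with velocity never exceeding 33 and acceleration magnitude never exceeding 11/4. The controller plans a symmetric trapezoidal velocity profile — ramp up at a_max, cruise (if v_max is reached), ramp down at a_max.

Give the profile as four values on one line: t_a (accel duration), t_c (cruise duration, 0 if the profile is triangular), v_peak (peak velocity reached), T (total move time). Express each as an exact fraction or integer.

t_a=12 t_c=7/2 v_peak=33 T=55/2

(v_max)²/a_max = 33²/(11/4) = 396
1023/2 ≥ 396 ⇒ cruise phase
t_a = 33/(11/4) = 12; v_peak = 33
d_cruise = 1023/2 − 396 = 231/2; t_c = (231/2)/33 = 7/2
T = 2·12 + 7/2 = 55/2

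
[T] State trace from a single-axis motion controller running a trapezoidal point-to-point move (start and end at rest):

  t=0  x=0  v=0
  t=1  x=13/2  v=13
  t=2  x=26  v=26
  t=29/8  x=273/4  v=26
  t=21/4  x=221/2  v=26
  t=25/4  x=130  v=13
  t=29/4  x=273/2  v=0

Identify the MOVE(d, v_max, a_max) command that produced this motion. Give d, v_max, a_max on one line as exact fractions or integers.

final state: t=29/4, x=273/2, v=0 → d = 273/2
a_max = (13−0)/(1−0) = 13
max v = 26 over t∈[2,21/4] → v_max = 26
check: 26·(2+13/4) = 273/2 ✓

d=273/2 v_max=26 a_max=13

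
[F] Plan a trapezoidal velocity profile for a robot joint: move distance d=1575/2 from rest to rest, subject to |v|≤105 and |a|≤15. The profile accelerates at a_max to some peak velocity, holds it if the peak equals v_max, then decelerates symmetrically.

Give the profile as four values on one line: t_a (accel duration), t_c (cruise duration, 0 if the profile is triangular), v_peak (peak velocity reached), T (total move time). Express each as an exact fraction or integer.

v_max²/a_max = 105²/15 = 735
1575/2 ≥ 735 ⇒ cruise phase
t_a = 105/15 = 7; v_peak = 105
d_cruise = 1575/2 − 735 = 105/2; t_c = (105/2)/105 = 1/2
T = 2·7 + 1/2 = 29/2

t_a=7 t_c=1/2 v_peak=105 T=29/2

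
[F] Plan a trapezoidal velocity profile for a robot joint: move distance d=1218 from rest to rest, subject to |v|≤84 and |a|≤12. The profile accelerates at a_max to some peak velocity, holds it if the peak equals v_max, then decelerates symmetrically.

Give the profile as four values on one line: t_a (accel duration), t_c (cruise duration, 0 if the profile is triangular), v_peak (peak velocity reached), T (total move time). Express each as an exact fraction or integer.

t_a=7 t_c=15/2 v_peak=84 T=43/2

vₘ²/aₘ = 84²/12 = 588
1218 ≥ 588 ⇒ cruise phase
t_a = 84/12 = 7; v_peak = 84
d_cruise = 1218 − 588 = 630; t_c = 630/84 = 15/2
T = 2·7 + 15/2 = 43/2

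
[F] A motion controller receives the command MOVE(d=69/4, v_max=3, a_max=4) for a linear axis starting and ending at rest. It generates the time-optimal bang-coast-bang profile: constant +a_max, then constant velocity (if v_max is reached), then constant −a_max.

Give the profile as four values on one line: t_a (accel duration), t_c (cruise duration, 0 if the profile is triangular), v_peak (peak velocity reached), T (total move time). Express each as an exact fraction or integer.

t_a=3/4 t_c=5 v_peak=3 T=13/2

v_max²/a_max = 3²/4 = 9/4
69/4 ≥ 9/4 so v_max reached
t_a = 3/4; v_peak = 3
d_cruise = 69/4 − 9/4 = 15; t_c = 15/3 = 5
T = 2·3/4 + 5 = 13/2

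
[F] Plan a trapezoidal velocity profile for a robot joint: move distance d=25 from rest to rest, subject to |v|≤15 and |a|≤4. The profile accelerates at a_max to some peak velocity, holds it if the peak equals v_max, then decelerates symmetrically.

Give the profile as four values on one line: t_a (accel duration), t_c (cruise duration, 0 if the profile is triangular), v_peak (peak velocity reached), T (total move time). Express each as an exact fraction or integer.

v_max²/a_max = 15²/4 = 225/4
25 < 225/4 → triangular
v_peak = √(25·4) = √100 = 10
t_a = 10/4 = 5/2; t_c = 0
T = 2·5/2 = 5

t_a=5/2 t_c=0 v_peak=10 T=5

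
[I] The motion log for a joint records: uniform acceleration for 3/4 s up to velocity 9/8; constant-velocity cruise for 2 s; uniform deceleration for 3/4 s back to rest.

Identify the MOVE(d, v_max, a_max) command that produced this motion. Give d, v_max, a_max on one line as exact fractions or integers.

d=99/32 v_max=9/8 a_max=3/2

a_max = (9/8)/(3/4) = 3/2
d_a = ½·9/8·3/4 = 27/64; d_c = 9/8·2 = 9/4
d = 2·27/64 + 9/4 = 99/32
t_c = 2 > 0 so v_max = 9/8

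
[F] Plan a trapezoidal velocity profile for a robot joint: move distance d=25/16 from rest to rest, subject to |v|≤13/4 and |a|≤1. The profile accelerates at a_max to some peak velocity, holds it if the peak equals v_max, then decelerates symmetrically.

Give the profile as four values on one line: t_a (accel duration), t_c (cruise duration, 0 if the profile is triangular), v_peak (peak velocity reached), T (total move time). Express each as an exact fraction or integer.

t_a=5/4 t_c=0 v_peak=5/4 T=5/2

(v_max)²/a_max = (13/4)²/1 = 169/16
25/16 < 169/16 → triangular
v_peak = √(25/16·1) = √(25/16) = 5/4
t_a = (5/4)/1 = 5/4; t_c = 0
T = 2·5/4 = 5/2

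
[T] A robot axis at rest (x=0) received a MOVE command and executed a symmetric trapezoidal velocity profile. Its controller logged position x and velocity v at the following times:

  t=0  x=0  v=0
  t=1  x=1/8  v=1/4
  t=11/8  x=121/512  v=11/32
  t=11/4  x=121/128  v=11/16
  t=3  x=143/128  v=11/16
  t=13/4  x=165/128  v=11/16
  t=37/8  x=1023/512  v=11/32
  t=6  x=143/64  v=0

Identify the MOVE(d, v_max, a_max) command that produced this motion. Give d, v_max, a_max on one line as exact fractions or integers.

d=143/64 v_max=11/16 a_max=1/4

final state: t=6, x=143/64, v=0 → d = 143/64
a_max = (1/4−0)/(1−0) = 1/4
max v = 11/16 over t∈[11/4,13/4] → v_max = 11/16
check: 11/16·(11/4+1/2) = 143/64 ✓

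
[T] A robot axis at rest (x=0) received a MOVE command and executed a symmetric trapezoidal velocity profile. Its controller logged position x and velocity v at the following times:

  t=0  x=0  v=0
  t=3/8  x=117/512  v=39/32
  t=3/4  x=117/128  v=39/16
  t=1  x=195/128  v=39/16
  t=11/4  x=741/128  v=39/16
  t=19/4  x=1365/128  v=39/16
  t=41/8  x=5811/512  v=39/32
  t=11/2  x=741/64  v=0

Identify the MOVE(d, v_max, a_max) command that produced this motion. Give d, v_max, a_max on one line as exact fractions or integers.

d=741/64 v_max=39/16 a_max=13/4

final state: t=11/2, x=741/64, v=0 → d = 741/64
a_max = (39/32−0)/(3/8−0) = 13/4
max v = 39/16 over t∈[3/4,19/4] → v_max = 39/16
check: 39/16·(3/4+4) = 741/64 ✓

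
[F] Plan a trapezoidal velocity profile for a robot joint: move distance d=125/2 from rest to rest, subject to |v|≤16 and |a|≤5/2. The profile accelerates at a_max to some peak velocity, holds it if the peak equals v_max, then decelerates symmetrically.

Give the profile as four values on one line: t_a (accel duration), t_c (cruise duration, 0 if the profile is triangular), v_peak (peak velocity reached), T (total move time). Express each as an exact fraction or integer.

t_a=5 t_c=0 v_peak=25/2 T=10

(v_max)²/a_max = 16²/(5/2) = 512/5
125/2 < 512/5 ⇒ no cruise
v_peak = √(125/2·5/2) = √(625/4) = 25/2
t_a = (25/2)/(5/2) = 5; t_c = 0
T = 2·5 = 10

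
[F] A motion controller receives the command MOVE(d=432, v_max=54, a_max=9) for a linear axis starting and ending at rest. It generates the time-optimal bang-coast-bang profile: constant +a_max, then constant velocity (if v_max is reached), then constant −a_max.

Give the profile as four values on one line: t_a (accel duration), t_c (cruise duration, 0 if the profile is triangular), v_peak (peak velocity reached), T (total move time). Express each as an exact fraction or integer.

t_a=6 t_c=2 v_peak=54 T=14

(v_max)²/a_max = 54²/9 = 324
432 ≥ 324 → trapezoidal
t_a = 54/9 = 6; v_peak = 54
d_cruise = 432 − 324 = 108; t_c = 108/54 = 2
T = 2·6 + 2 = 14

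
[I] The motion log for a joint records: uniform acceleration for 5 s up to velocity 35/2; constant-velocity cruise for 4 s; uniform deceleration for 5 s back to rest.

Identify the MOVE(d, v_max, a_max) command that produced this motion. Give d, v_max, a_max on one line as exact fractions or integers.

d=315/2 v_max=35/2 a_max=7/2

a_max = (35/2)/5 = 7/2
d_a = ½·35/2·5 = 175/4; d_c = 35/2·4 = 70
d = 2·175/4 + 70 = 315/2
t_c = 4 > 0 ⇒ limit active, v_max = 35/2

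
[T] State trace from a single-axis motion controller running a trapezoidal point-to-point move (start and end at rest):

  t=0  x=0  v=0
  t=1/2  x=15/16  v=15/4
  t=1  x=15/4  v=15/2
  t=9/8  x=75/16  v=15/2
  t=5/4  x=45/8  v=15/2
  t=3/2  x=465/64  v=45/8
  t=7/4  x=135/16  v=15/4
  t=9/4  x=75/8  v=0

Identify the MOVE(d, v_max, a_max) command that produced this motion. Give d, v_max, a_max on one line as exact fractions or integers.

final state: t=9/4, x=75/8, v=0 → d = 75/8
a_max = (15/4−0)/(1/2−0) = 15/2
max v = 15/2 over t∈[1,5/4] → v_max = 15/2
check: 15/2·(1+1/4) = 75/8 ✓

d=75/8 v_max=15/2 a_max=15/2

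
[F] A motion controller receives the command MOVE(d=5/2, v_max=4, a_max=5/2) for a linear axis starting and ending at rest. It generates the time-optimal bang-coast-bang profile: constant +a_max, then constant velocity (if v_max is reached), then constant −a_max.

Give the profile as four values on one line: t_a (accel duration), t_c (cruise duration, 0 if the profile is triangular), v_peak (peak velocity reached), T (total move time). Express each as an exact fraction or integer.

v_max²/a_max = 4²/(5/2) = 32/5
5/2 < 32/5 → triangular
v_peak = √(5/2·5/2) = √(25/4) = 5/2
t_a = (5/2)/(5/2) = 1; t_c = 0
T = 2·1 = 2

t_a=1 t_c=0 v_peak=5/2 T=2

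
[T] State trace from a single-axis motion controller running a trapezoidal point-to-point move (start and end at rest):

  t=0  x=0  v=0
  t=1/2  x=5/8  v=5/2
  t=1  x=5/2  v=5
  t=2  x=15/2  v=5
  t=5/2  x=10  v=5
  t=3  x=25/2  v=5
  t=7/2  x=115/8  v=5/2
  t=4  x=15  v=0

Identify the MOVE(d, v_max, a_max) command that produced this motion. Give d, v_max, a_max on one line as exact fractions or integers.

final state: t=4, x=15, v=0 → d = 15
a_max = (5/2−0)/(1/2−0) = 5
max v = 5 over t∈[1,3] → v_max = 5
check: 5·(1+2) = 15 ✓

d=15 v_max=5 a_max=5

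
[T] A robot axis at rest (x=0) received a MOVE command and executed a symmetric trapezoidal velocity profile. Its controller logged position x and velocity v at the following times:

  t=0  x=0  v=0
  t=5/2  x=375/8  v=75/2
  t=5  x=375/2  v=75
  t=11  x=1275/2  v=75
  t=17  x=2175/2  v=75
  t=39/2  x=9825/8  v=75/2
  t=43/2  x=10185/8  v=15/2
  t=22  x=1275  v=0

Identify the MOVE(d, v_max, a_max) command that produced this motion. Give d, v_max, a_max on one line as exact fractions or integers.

d=1275 v_max=75 a_max=15

final state: t=22, x=1275, v=0 → d = 1275
a_max = (75/2−0)/(5/2−0) = 15
max v = 75 over t∈[5,17] → v_max = 75
check: 75·(5+12) = 1275 ✓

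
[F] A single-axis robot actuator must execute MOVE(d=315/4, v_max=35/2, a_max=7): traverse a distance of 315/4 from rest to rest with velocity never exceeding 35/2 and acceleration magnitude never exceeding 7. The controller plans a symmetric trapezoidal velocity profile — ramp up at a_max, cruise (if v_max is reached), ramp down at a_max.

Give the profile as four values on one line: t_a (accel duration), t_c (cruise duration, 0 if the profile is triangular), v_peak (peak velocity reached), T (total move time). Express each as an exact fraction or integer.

v_max²/a_max = (35/2)²/7 = 175/4
315/4 ≥ 175/4 ⇒ cruise phase
t_a = (35/2)/7 = 5/2; v_peak = 35/2
d_cruise = 315/4 − 175/4 = 35; t_c = 35/(35/2) = 2
T = 2·5/2 + 2 = 7

t_a=5/2 t_c=2 v_peak=35/2 T=7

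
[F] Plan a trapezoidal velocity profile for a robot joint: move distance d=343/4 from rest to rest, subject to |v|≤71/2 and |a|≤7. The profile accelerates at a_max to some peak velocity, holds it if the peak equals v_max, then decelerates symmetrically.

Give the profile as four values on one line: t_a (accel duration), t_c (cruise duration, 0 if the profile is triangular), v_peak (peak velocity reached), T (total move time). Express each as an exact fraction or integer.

(v_max)²/a_max = (71/2)²/7 = 5041/28
343/4 < 5041/28 → triangular
v_peak = √(343/4·7) = √(2401/4) = 49/2
t_a = (49/2)/7 = 7/2; t_c = 0
T = 2·7/2 = 7

t_a=7/2 t_c=0 v_peak=49/2 T=7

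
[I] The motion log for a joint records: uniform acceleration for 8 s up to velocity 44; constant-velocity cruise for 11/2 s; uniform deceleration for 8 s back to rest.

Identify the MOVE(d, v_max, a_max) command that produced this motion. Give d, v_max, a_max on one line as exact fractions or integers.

d=594 v_max=44 a_max=11/2

a_max = 44/8 = 11/2
d_a = ½·44·8 = 176; d_c = 44·11/2 = 242
d = 2·176 + 242 = 594
t_c = 11/2 > 0 so v_max = 44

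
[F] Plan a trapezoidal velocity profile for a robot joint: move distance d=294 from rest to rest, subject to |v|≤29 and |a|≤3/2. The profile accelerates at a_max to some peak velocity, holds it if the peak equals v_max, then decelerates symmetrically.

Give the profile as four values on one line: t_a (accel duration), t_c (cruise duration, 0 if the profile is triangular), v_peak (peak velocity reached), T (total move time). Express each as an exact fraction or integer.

vₘ²/aₘ = 29²/(3/2) = 1682/3
294 < 1682/3 ⇒ no cruise
v_peak = √(294·3/2) = √441 = 21
t_a = 21/(3/2) = 14; t_c = 0
T = 2·14 = 28

t_a=14 t_c=0 v_peak=21 T=28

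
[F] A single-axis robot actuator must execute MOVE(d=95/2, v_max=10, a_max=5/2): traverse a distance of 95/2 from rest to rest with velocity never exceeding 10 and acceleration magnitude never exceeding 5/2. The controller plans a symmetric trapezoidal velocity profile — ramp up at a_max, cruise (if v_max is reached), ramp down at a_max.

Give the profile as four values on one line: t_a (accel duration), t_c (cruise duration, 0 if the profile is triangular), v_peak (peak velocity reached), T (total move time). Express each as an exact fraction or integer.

(v_max)²/a_max = 10²/(5/2) = 40
95/2 ≥ 40 so v_max reached
t_a = 10/(5/2) = 4; v_peak = 10
d_cruise = 95/2 − 40 = 15/2; t_c = (15/2)/10 = 3/4
T = 2·4 + 3/4 = 35/4

t_a=4 t_c=3/4 v_peak=10 T=35/4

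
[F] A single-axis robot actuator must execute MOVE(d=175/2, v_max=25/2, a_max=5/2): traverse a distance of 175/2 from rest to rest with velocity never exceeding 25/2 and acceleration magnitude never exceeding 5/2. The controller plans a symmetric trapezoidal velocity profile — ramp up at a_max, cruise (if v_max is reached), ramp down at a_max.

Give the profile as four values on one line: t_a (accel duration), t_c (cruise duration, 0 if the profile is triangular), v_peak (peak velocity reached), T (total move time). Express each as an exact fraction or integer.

t_a=5 t_c=2 v_peak=25/2 T=12

vₘ²/aₘ = (25/2)²/(5/2) = 125/2
175/2 ≥ 125/2 ⇒ cruise phase
t_a = (25/2)/(5/2) = 5; v_peak = 25/2
d_cruise = 175/2 − 125/2 = 25; t_c = 25/(25/2) = 2
T = 2·5 + 2 = 12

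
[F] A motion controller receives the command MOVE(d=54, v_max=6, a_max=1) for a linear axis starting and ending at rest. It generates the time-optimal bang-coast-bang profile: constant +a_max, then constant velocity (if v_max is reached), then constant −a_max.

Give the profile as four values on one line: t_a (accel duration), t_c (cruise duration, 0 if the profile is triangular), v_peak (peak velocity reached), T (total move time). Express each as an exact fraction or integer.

v_max²/a_max = 6²/1 = 36
54 ≥ 36 → trapezoidal
t_a = 6/1 = 6; v_peak = 6
d_cruise = 54 − 36 = 18; t_c = 18/6 = 3
T = 2·6 + 3 = 15

t_a=6 t_c=3 v_peak=6 T=15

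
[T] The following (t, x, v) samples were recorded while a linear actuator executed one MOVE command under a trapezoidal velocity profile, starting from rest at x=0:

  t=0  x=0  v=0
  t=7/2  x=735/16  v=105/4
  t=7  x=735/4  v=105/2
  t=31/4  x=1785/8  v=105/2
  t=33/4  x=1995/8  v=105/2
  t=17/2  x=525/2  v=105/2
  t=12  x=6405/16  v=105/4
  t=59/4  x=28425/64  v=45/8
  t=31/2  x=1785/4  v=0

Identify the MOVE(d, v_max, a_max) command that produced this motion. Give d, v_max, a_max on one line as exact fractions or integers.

final state: t=31/2, x=1785/4, v=0 → d = 1785/4
a_max = (105/4−0)/(7/2−0) = 15/2
max v = 105/2 over t∈[7,17/2] → v_max = 105/2
check: 105/2·(7+3/2) = 1785/4 ✓

d=1785/4 v_max=105/2 a_max=15/2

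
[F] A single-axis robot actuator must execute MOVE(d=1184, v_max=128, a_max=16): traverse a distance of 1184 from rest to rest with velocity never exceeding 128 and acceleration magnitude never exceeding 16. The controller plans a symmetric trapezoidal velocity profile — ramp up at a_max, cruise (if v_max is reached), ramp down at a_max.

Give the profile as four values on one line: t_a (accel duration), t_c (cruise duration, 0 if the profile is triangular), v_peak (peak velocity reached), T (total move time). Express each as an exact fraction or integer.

t_a=8 t_c=5/4 v_peak=128 T=69/4

v_max²/a_max = 128²/16 = 1024
1184 ≥ 1024 ⇒ cruise phase
t_a = 128/16 = 8; v_peak = 128
d_cruise = 1184 − 1024 = 160; t_c = 160/128 = 5/4
T = 2·8 + 5/4 = 69/4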